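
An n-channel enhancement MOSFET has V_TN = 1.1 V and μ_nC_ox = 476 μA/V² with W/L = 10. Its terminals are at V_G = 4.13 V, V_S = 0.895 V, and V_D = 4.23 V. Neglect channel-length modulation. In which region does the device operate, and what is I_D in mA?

Saturation; I_D = 10.8 mA

V_GS = V_G − V_S = 4.13 − 0.895 = 3.23 V; V_DS = V_D − V_S = 4.23 − 0.895 = 3.34 V.
k_n = μ_nC_ox · (W/L) = 4.76 mA/V².
V_ov = V_GS − V_TN = 3.23 − 1.1 = 2.13 V.
Since V_DS = 3.34 V ≥ V_ov = 2.13 V, the device is in saturation.
I_D = ½ k_n V_ov² = 0.5 × 4.76 × 2.13² = 10.8 mA.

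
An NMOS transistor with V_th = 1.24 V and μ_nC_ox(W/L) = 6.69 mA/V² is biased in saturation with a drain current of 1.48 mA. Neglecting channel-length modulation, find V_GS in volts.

In saturation I_D = ½ k_n (V_GS − V_th)², so V_GS − V_th = √(2 I_D / k_n) = √(2 × 1.48 / 6.69) = 0.665 V.
V_GS = 1.24 + 0.665 = 1.91 V.

V_GS = 1.91 V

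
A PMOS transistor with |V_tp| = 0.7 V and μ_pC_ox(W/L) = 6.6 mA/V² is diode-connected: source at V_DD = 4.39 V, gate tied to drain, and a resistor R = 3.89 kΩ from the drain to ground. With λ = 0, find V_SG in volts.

With gate tied to drain, V_SG = V_SD ≥ V_SG − |V_tp|, so the device is in saturation.
KCL at the drain: ½ k_p (V_SG − |V_tp|)² = (V_DD − V_SG)/R.
Let x = V_SG − 0.7. Then 12.8 x² + x − 3.69 = 0, giving x = 0.499 V (positive root), so V_SG = 1.2 V.
I_D = (V_DD − V_SG)/R = (4.39 − 1.2) / 3.89 = 0.82 mA.

V_SG = 1.20 V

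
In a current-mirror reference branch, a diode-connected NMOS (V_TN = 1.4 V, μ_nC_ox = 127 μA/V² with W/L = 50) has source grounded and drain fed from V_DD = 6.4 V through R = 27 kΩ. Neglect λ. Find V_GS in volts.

With gate tied to drain, V_GS = V_DS ≥ V_GS − V_TN, so the device is in saturation.
k_n = μ_nC_ox · (W/L) = 6.35 mA/V².
KCL at the drain: ½ k_n (V_GS − V_TN)² = (V_DD − V_GS)/R.
Let x = V_GS − 1.4. Then 85.7 x² + x − 5 = 0, giving x = 0.236 V (positive root), so V_GS = 1.64 V.
I_D = (V_DD − V_GS)/R = (6.4 − 1.64) / 27 = 0.176 mA.

V_GS = 1.64 V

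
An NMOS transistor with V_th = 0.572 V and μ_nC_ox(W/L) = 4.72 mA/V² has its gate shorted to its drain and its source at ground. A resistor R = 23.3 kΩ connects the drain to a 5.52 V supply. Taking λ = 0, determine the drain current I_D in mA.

With gate tied to drain, V_GS = V_DS ≥ V_GS − V_th, so the device is in saturation.
KCL at the drain: ½ k_n (V_GS − V_th)² = (V_DD − V_GS)/R.
Let x = V_GS − 0.572. Then 55 x² + x − 4.948 = 0, giving x = 0.291 V (positive root), so V_GS = 0.863 V.
I_D = (V_DD − V_GS)/R = (5.52 − 0.863) / 23.3 = 0.2 mA.

I_D = 0.200 mA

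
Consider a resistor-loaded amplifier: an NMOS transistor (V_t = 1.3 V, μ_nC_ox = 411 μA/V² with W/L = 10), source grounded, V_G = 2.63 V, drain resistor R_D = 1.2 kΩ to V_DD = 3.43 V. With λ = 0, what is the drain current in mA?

I_D = 2.40 mA

V_GS = V_G = 2.63 V, so V_ov = 2.63 − 1.3 = 1.33 V.
k_n = μ_nC_ox · (W/L) = 4.11 mA/V².
Assume saturation: I_D = ½ k_n V_ov² = 0.5 × 4.11 × 1.33² = 3.64 mA, giving V_DS = V_DD − I_D R_D = 3.43 − 3.64 × 1.2 = -0.932 V.
But -0.932 V < V_ov = 1.33 V, so the device is actually in triode.
In triode I_D = k_n[V_ov V_DS − ½ V_DS²] and I_D = (V_DD − V_DS)/R_D. Equating: 2.47 V_DS² − 7.56 V_DS + 3.43 = 0, giving V_DS = 0.554 V (the root below V_ov).
I_D = (3.43 − 0.554) / 1.2 = 2.4 mA.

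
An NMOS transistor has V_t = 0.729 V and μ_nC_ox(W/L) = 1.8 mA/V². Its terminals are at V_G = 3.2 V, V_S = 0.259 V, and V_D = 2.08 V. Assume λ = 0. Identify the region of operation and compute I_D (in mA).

Triode; I_D = 4.27 mA

V_GS = V_G − V_S = 3.2 − 0.259 = 2.94 V; V_DS = V_D − V_S = 2.08 − 0.259 = 1.82 V.
V_ov = V_GS − V_t = 2.94 − 0.729 = 2.21 V.
Since V_DS = 1.82 V < V_ov = 2.21 V, the device is in the triode region.
I_D = k_n [V_ov · V_DS − ½ V_DS²] = 1.8 × [2.21 × 1.82 − 0.5 × 1.82²] = 4.27 mA.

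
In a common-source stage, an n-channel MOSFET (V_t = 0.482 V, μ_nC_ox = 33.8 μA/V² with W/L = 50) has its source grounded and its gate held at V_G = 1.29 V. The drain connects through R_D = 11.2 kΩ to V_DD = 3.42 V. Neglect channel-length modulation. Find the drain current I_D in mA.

I_D = 0.284 mA

V_GS = V_G = 1.29 V, so V_ov = 1.29 − 0.482 = 0.808 V.
k_n = μ_nC_ox · (W/L) = 1.69 mA/V².
Assume saturation: I_D = ½ k_n V_ov² = 0.5 × 1.69 × 0.808² = 0.552 mA, giving V_DS = V_DD − I_D R_D = 3.42 − 0.552 × 11.2 = -2.76 V.
But -2.76 V < V_ov = 0.808 V, so the device is actually in triode.
In triode I_D = k_n[V_ov V_DS − ½ V_DS²] and I_D = (V_DD − V_DS)/R_D. Equating: 9.46 V_DS² − 16.29 V_DS + 3.42 = 0, giving V_DS = 0.245 V (the root below V_ov).
I_D = (3.42 − 0.245) / 11.2 = 0.284 mA.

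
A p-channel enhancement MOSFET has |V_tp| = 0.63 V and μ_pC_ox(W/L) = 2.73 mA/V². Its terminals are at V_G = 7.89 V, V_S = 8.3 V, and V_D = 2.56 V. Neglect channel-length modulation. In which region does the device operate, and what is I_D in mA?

Cutoff; I_D = 0 mA

V_SG = V_S − V_G = 8.3 − 7.89 = 0.41 V; V_SD = V_S − V_D = 8.3 − 2.56 = 5.74 V.
V_SG = 0.41 V < |V_tp| = 0.63 V, so the transistor is in cutoff.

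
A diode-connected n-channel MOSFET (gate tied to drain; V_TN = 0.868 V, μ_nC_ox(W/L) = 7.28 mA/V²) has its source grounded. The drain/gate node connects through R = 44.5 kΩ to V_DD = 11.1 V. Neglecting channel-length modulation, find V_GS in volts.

With gate tied to drain, V_GS = V_DS ≥ V_GS − V_TN, so the device is in saturation.
KCL at the drain: ½ k_n (V_GS − V_TN)² = (V_DD − V_GS)/R.
Let x = V_GS − 0.868. Then 162 x² + x − 10.23 = 0, giving x = 0.248 V (positive root), so V_GS = 1.12 V.
I_D = (V_DD − V_GS)/R = (11.1 − 1.12) / 44.5 = 0.224 mA.

V_GS = 1.12 V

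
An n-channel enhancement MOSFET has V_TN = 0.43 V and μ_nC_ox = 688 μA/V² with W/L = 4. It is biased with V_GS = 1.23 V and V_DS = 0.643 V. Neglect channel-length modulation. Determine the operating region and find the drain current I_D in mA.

k_n = μ_nC_ox · (W/L) = 2.752 mA/V².
V_ov = V_GS − V_TN = 1.23 − 0.43 = 0.8 V.
Since V_DS = 0.643 V < V_ov = 0.8 V, the device is in the triode region.
I_D = k_n [V_ov · V_DS − ½ V_DS²] = 2.752 × [0.8 × 0.643 − 0.5 × 0.643²] = 0.847 mA.

Triode; I_D = 0.847 mA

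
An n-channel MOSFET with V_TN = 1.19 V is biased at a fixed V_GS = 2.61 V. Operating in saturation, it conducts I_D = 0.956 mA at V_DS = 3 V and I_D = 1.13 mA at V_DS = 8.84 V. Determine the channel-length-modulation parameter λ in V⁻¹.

λ = 0.0344 V⁻¹

With V_GS fixed, I_D ∝ (1 + λ V_DS) in saturation, so I_D2/I_D1 = (1 + λ V_DS2)/(1 + λ V_DS1).
1.13/0.956 = 1.182 = (1 + 8.84 λ)/(1 + 3 λ).
Solving: λ (I_D1 V_DS2 − I_D2 V_DS1) = I_D2 − I_D1, so λ = (1.13 − 0.956) / (0.956 × 8.84 − 1.13 × 3) = 0.174 / 5.06 = 0.0344 V⁻¹.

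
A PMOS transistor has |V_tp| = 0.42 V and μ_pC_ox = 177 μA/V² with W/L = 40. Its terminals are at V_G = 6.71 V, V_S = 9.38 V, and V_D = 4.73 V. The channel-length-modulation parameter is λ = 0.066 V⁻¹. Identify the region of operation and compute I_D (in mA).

V_SG = V_S − V_G = 9.38 − 6.71 = 2.67 V; V_SD = V_S − V_D = 9.38 − 4.73 = 4.65 V.
k_p = μ_pC_ox · (W/L) = 7.08 mA/V².
V_ov = V_SG − |V_tp| = 2.67 − 0.42 = 2.25 V.
Since V_SD = 4.65 V ≥ V_ov = 2.25 V, the device is in saturation.
I_D = ½ k_p V_ov² (1 + λ V_SD) = 0.5 × 7.08 × 2.25² × (1 + 0.066 × 4.65) = 23.4 mA.

Saturation; I_D = 23.4 mA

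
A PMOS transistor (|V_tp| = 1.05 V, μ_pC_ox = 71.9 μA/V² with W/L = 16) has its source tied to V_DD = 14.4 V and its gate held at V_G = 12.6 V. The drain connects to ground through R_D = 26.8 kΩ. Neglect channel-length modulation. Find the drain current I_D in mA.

I_D = 0.324 mA

V_SG = V_DD − V_G = 14.4 − 12.6 = 1.8 V, so V_ov = 1.8 − 1.05 = 0.75 V.
k_p = μ_pC_ox · (W/L) = 1.15 mA/V².
Assume saturation: I_D = ½ k_p V_ov² = 0.5 × 1.15 × 0.75² = 0.324 mA, giving V_SD = V_DD − I_D R_D = 14.4 − 0.324 × 26.8 = 5.73 V.
V_SD = 5.73 V ≥ V_ov = 0.75 V, confirming saturation.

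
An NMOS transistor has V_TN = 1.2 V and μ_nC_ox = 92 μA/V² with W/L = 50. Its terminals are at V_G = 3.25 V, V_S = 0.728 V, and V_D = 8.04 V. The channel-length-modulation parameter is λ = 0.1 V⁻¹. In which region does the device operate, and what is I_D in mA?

Saturation; I_D = 6.96 mA

V_GS = V_G − V_S = 3.25 − 0.728 = 2.52 V; V_DS = V_D − V_S = 8.04 − 0.728 = 7.31 V.
k_n = μ_nC_ox · (W/L) = 4.6 mA/V².
V_ov = V_GS − V_TN = 2.52 − 1.2 = 1.32 V.
Since V_DS = 7.31 V ≥ V_ov = 1.32 V, the device is in saturation.
I_D = ½ k_n V_ov² (1 + λ V_DS) = 0.5 × 4.6 × 1.32² × (1 + 0.1 × 7.31) = 6.96 mA.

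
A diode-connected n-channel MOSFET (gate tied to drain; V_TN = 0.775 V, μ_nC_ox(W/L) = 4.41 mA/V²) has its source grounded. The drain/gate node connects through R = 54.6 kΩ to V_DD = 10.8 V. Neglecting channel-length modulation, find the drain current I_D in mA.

I_D = 0.178 mA

With gate tied to drain, V_GS = V_DS ≥ V_GS − V_TN, so the device is in saturation.
KCL at the drain: ½ k_n (V_GS − V_TN)² = (V_DD − V_GS)/R.
Let x = V_GS − 0.775. Then 120 x² + x − 10.03 = 0, giving x = 0.284 V (positive root), so V_GS = 1.06 V.
I_D = (V_DD − V_GS)/R = (10.8 − 1.06) / 54.6 = 0.178 mA.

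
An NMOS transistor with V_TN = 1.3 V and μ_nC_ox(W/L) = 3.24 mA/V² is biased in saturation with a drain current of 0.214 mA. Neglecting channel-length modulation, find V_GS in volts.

In saturation I_D = ½ k_n (V_GS − V_TN)², so V_GS − V_TN = √(2 I_D / k_n) = √(2 × 0.214 / 3.24) = 0.363 V.
V_GS = 1.3 + 0.363 = 1.66 V.

V_GS = 1.66 V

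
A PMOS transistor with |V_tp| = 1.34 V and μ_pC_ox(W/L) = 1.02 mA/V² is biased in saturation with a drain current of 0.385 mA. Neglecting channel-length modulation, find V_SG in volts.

V_SG = 2.21 V

In saturation I_D = ½ k_p (V_SG − |V_tp|)², so V_SG − |V_tp| = √(2 I_D / k_p) = √(2 × 0.385 / 1.02) = 0.869 V.
V_SG = 1.34 + 0.869 = 2.21 V.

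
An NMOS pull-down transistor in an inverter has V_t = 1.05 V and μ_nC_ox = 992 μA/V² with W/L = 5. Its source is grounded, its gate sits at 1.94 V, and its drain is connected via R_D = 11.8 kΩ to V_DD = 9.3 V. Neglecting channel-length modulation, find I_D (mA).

I_D = 0.771 mA

V_GS = V_G = 1.94 V, so V_ov = 1.94 − 1.05 = 0.89 V.
k_n = μ_nC_ox · (W/L) = 4.96 mA/V².
Assume saturation: I_D = ½ k_n V_ov² = 0.5 × 4.96 × 0.89² = 1.96 mA, giving V_DS = V_DD − I_D R_D = 9.3 − 1.96 × 11.8 = -13.9 V.
But -13.9 V < V_ov = 0.89 V, so the device is actually in triode.
In triode I_D = k_n[V_ov V_DS − ½ V_DS²] and I_D = (V_DD − V_DS)/R_D. Equating: 29.3 V_DS² − 53.09 V_DS + 9.3 = 0, giving V_DS = 0.196 V (the root below V_ov).
I_D = (9.3 − 0.196) / 11.8 = 0.771 mA.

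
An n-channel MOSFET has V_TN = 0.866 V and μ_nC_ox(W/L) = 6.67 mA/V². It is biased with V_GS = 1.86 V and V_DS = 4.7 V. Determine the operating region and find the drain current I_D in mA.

Saturation; I_D = 3.30 mA

V_ov = V_GS − V_TN = 1.86 − 0.866 = 0.994 V.
Since V_DS = 4.7 V ≥ V_ov = 0.994 V, the device is in saturation.
I_D = ½ k_n V_ov² = 0.5 × 6.67 × 0.994² = 3.3 mA.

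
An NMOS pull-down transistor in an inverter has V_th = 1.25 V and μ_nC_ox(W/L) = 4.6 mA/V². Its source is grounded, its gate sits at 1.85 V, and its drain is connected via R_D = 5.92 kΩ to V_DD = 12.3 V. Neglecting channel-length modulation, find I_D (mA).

V_GS = V_G = 1.85 V, so V_ov = 1.85 − 1.25 = 0.6 V.
Assume saturation: I_D = ½ k_n V_ov² = 0.5 × 4.6 × 0.6² = 0.828 mA, giving V_DS = V_DD − I_D R_D = 12.3 − 0.828 × 5.92 = 7.4 V.
V_DS = 7.4 V ≥ V_ov = 0.6 V, confirming saturation.

I_D = 0.828 mA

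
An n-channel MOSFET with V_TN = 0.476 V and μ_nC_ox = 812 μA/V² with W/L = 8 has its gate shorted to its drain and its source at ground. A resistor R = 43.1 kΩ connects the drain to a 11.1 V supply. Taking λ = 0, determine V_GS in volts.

With gate tied to drain, V_GS = V_DS ≥ V_GS − V_TN, so the device is in saturation.
k_n = μ_nC_ox · (W/L) = 6.496 mA/V².
KCL at the drain: ½ k_n (V_GS − V_TN)² = (V_DD − V_GS)/R.
Let x = V_GS − 0.476. Then 140 x² + x − 10.62 = 0, giving x = 0.272 V (positive root), so V_GS = 0.748 V.
I_D = (V_DD − V_GS)/R = (11.1 − 0.748) / 43.1 = 0.24 mA.

V_GS = 0.748 V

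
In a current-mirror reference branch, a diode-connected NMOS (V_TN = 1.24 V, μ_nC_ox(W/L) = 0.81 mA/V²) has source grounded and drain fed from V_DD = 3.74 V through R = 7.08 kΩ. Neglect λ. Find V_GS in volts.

With gate tied to drain, V_GS = V_DS ≥ V_GS − V_TN, so the device is in saturation.
KCL at the drain: ½ k_n (V_GS − V_TN)² = (V_DD − V_GS)/R.
Let x = V_GS − 1.24. Then 2.87 x² + x − 2.5 = 0, giving x = 0.776 V (positive root), so V_GS = 2.02 V.
I_D = (V_DD − V_GS)/R = (3.74 − 2.02) / 7.08 = 0.244 mA.

V_GS = 2.02 V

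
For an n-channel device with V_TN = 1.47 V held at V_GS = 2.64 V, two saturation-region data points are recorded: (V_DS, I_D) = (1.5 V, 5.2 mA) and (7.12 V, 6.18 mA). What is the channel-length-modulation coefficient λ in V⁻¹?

λ = 0.0353 V⁻¹

With V_GS fixed, I_D ∝ (1 + λ V_DS) in saturation, so I_D2/I_D1 = (1 + λ V_DS2)/(1 + λ V_DS1).
6.18/5.2 = 1.188 = (1 + 7.12 λ)/(1 + 1.5 λ).
Solving: λ (I_D1 V_DS2 − I_D2 V_DS1) = I_D2 − I_D1, so λ = (6.18 − 5.2) / (5.2 × 7.12 − 6.18 × 1.5) = 0.98 / 27.8 = 0.0353 V⁻¹.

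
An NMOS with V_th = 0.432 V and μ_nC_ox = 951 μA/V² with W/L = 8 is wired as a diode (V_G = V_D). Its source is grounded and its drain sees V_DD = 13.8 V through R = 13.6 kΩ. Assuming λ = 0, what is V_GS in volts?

With gate tied to drain, V_GS = V_DS ≥ V_GS − V_th, so the device is in saturation.
k_n = μ_nC_ox · (W/L) = 7.608 mA/V².
KCL at the drain: ½ k_n (V_GS − V_th)² = (V_DD − V_GS)/R.
Let x = V_GS − 0.432. Then 51.7 x² + x − 13.37 = 0, giving x = 0.499 V (positive root), so V_GS = 0.931 V.
I_D = (V_DD − V_GS)/R = (13.8 − 0.931) / 13.6 = 0.946 mA.

V_GS = 0.931 V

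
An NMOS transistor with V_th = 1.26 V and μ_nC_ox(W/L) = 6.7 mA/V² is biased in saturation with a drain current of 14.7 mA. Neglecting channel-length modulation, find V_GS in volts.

V_GS = 3.35 V

In saturation I_D = ½ k_n (V_GS − V_th)², so V_GS − V_th = √(2 I_D / k_n) = √(2 × 14.7 / 6.7) = 2.09 V.
V_GS = 1.26 + 2.09 = 3.35 V.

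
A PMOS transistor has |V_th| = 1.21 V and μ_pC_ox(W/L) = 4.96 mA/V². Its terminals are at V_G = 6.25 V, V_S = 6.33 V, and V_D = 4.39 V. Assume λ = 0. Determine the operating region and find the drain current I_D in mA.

Cutoff; I_D = 0 mA

V_SG = V_S − V_G = 6.33 − 6.25 = 0.08 V; V_SD = V_S − V_D = 6.33 − 4.39 = 1.94 V.
V_SG = 0.08 V < |V_th| = 1.21 V, so the transistor is in cutoff.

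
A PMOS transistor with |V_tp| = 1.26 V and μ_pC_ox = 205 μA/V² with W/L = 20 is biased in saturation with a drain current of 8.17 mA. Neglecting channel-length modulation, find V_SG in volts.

V_SG = 3.26 V

k_p = μ_pC_ox · (W/L) = 4.1 mA/V².
In saturation I_D = ½ k_p (V_SG − |V_tp|)², so V_SG − |V_tp| = √(2 I_D / k_p) = √(2 × 8.17 / 4.1) = 2 V.
V_SG = 1.26 + 2 = 3.26 V.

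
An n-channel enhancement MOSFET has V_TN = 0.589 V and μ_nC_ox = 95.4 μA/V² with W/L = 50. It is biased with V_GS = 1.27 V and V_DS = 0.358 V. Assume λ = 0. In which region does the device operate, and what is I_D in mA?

k_n = μ_nC_ox · (W/L) = 4.77 mA/V².
V_ov = V_GS − V_TN = 1.27 − 0.589 = 0.681 V.
Since V_DS = 0.358 V < V_ov = 0.681 V, the device is in the triode region.
I_D = k_n [V_ov · V_DS − ½ V_DS²] = 4.77 × [0.681 × 0.358 − 0.5 × 0.358²] = 0.857 mA.

Triode; I_D = 0.857 mA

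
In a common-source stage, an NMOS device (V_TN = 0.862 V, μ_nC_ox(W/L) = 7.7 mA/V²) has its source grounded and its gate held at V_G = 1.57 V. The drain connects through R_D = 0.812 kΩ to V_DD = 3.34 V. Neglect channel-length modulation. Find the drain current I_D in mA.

I_D = 1.93 mA

V_GS = V_G = 1.57 V, so V_ov = 1.57 − 0.862 = 0.708 V.
Assume saturation: I_D = ½ k_n V_ov² = 0.5 × 7.7 × 0.708² = 1.93 mA, giving V_DS = V_DD − I_D R_D = 3.34 − 1.93 × 0.812 = 1.77 V.
V_DS = 1.77 V ≥ V_ov = 0.708 V, confirming saturation.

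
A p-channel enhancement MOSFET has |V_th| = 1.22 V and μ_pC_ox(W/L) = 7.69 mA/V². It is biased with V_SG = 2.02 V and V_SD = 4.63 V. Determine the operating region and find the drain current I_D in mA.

Saturation; I_D = 2.46 mA

V_ov = V_SG − |V_th| = 2.02 − 1.22 = 0.8 V.
Since V_SD = 4.63 V ≥ V_ov = 0.8 V, the device is in saturation.
I_D = ½ k_p V_ov² = 0.5 × 7.69 × 0.8² = 2.46 mA.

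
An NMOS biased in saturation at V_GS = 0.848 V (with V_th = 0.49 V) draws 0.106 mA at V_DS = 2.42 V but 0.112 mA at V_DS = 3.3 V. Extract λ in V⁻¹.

λ = 0.0762 V⁻¹

With V_GS fixed, I_D ∝ (1 + λ V_DS) in saturation, so I_D2/I_D1 = (1 + λ V_DS2)/(1 + λ V_DS1).
0.112/0.106 = 1.057 = (1 + 3.3 λ)/(1 + 2.42 λ).
Solving: λ (I_D1 V_DS2 − I_D2 V_DS1) = I_D2 − I_D1, so λ = (0.112 − 0.106) / (0.106 × 3.3 − 0.112 × 2.42) = 0.006 / 0.0788 = 0.0762 V⁻¹.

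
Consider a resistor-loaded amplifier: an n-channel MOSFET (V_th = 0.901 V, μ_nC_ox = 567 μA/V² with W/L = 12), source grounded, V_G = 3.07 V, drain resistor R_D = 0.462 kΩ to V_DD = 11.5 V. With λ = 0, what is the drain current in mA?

V_GS = V_G = 3.07 V, so V_ov = 3.07 − 0.901 = 2.17 V.
k_n = μ_nC_ox · (W/L) = 6.804 mA/V².
Assume saturation: I_D = ½ k_n V_ov² = 0.5 × 6.804 × 2.17² = 16 mA, giving V_DS = V_DD − I_D R_D = 11.5 − 16 × 0.462 = 4.11 V.
V_DS = 4.11 V ≥ V_ov = 2.17 V, confirming saturation.

I_D = 16.0 mA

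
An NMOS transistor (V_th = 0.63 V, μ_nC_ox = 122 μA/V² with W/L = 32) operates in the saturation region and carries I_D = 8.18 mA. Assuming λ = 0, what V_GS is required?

V_GS = 2.68 V

k_n = μ_nC_ox · (W/L) = 3.904 mA/V².
In saturation I_D = ½ k_n (V_GS − V_th)², so V_GS − V_th = √(2 I_D / k_n) = √(2 × 8.18 / 3.904) = 2.05 V.
V_GS = 0.63 + 2.05 = 2.68 V.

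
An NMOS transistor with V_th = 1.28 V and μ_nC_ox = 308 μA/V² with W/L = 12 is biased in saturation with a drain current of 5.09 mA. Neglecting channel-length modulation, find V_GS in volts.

V_GS = 2.94 V

k_n = μ_nC_ox · (W/L) = 3.696 mA/V².
In saturation I_D = ½ k_n (V_GS − V_th)², so V_GS − V_th = √(2 I_D / k_n) = √(2 × 5.09 / 3.696) = 1.66 V.
V_GS = 1.28 + 1.66 = 2.94 V.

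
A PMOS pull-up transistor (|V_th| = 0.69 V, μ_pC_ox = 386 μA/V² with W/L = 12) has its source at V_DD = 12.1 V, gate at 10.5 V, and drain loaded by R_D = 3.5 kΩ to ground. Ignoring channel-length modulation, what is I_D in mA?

V_SG = V_DD − V_G = 12.1 − 10.5 = 1.6 V, so V_ov = 1.6 − 0.69 = 0.91 V.
k_p = μ_pC_ox · (W/L) = 4.632 mA/V².
Assume saturation: I_D = ½ k_p V_ov² = 0.5 × 4.632 × 0.91² = 1.92 mA, giving V_SD = V_DD − I_D R_D = 12.1 − 1.92 × 3.5 = 5.39 V.
V_SD = 5.39 V ≥ V_ov = 0.91 V, confirming saturation.

I_D = 1.92 mA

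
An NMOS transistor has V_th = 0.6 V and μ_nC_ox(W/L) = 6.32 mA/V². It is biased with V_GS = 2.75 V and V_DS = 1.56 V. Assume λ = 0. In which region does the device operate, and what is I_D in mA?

Triode; I_D = 13.5 mA

V_ov = V_GS − V_th = 2.75 − 0.6 = 2.15 V.
Since V_DS = 1.56 V < V_ov = 2.15 V, the device is in the triode region.
I_D = k_n [V_ov · V_DS − ½ V_DS²] = 6.32 × [2.15 × 1.56 − 0.5 × 1.56²] = 13.5 mA.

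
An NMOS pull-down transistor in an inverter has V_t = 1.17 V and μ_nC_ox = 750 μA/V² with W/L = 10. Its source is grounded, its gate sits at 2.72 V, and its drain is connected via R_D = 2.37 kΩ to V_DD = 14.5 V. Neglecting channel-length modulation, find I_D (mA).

V_GS = V_G = 2.72 V, so V_ov = 2.72 − 1.17 = 1.55 V.
k_n = μ_nC_ox · (W/L) = 7.5 mA/V².
Assume saturation: I_D = ½ k_n V_ov² = 0.5 × 7.5 × 1.55² = 9.01 mA, giving V_DS = V_DD − I_D R_D = 14.5 − 9.01 × 2.37 = -6.85 V.
But -6.85 V < V_ov = 1.55 V, so the device is actually in triode.
In triode I_D = k_n[V_ov V_DS − ½ V_DS²] and I_D = (V_DD − V_DS)/R_D. Equating: 8.89 V_DS² − 28.55 V_DS + 14.5 = 0, giving V_DS = 0.632 V (the root below V_ov).
I_D = (14.5 − 0.632) / 2.37 = 5.85 mA.

I_D = 5.85 mA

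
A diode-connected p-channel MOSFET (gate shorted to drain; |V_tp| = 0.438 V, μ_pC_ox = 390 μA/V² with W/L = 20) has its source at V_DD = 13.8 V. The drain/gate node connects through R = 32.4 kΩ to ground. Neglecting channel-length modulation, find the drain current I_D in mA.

With gate tied to drain, V_SG = V_SD ≥ V_SG − |V_tp|, so the device is in saturation.
k_p = μ_pC_ox · (W/L) = 7.8 mA/V².
KCL at the drain: ½ k_p (V_SG − |V_tp|)² = (V_DD − V_SG)/R.
Let x = V_SG − 0.438. Then 126 x² + x − 13.36 = 0, giving x = 0.321 V (positive root), so V_SG = 0.759 V.
I_D = (V_DD − V_SG)/R = (13.8 − 0.759) / 32.4 = 0.402 mA.

I_D = 0.402 mA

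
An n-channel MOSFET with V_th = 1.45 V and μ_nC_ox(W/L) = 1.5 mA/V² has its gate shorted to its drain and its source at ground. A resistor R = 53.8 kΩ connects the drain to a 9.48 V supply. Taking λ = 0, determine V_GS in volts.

V_GS = 1.88 V

With gate tied to drain, V_GS = V_DS ≥ V_GS − V_th, so the device is in saturation.
KCL at the drain: ½ k_n (V_GS − V_th)² = (V_DD − V_GS)/R.
Let x = V_GS − 1.45. Then 40.3 x² + x − 8.03 = 0, giving x = 0.434 V (positive root), so V_GS = 1.88 V.
I_D = (V_DD − V_GS)/R = (9.48 − 1.88) / 53.8 = 0.141 mA.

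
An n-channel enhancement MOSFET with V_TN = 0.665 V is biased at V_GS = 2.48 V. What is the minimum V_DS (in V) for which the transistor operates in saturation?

V_DS,sat = 1.81 V

The boundary between triode and saturation is V_DS = V_GS − V_TN = V_ov.
V_ov = 2.48 − 0.665 = 1.81 V.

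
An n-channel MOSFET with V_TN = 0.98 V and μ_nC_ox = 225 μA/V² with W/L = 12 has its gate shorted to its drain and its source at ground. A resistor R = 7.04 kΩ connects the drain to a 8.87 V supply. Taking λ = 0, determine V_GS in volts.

V_GS = 1.84 V

With gate tied to drain, V_GS = V_DS ≥ V_GS − V_TN, so the device is in saturation.
k_n = μ_nC_ox · (W/L) = 2.7 mA/V².
KCL at the drain: ½ k_n (V_GS − V_TN)² = (V_DD − V_GS)/R.
Let x = V_GS − 0.98. Then 9.5 x² + x − 7.89 = 0, giving x = 0.86 V (positive root), so V_GS = 1.84 V.
I_D = (V_DD − V_GS)/R = (8.87 − 1.84) / 7.04 = 0.999 mA.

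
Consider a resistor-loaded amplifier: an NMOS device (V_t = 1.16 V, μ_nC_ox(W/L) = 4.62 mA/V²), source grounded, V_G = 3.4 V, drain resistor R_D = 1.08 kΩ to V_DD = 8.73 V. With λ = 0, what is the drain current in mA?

I_D = 7.27 mA

V_GS = V_G = 3.4 V, so V_ov = 3.4 − 1.16 = 2.24 V.
Assume saturation: I_D = ½ k_n V_ov² = 0.5 × 4.62 × 2.24² = 11.6 mA, giving V_DS = V_DD − I_D R_D = 8.73 − 11.6 × 1.08 = -3.79 V.
But -3.79 V < V_ov = 2.24 V, so the device is actually in triode.
In triode I_D = k_n[V_ov V_DS − ½ V_DS²] and I_D = (V_DD − V_DS)/R_D. Equating: 2.49 V_DS² − 12.18 V_DS + 8.73 = 0, giving V_DS = 0.873 V (the root below V_ov).
I_D = (8.73 − 0.873) / 1.08 = 7.27 mA.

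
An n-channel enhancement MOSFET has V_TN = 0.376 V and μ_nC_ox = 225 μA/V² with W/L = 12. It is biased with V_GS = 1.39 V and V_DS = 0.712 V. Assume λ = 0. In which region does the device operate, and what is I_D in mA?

Triode; I_D = 1.26 mA

k_n = μ_nC_ox · (W/L) = 2.7 mA/V².
V_ov = V_GS − V_TN = 1.39 − 0.376 = 1.01 V.
Since V_DS = 0.712 V < V_ov = 1.01 V, the device is in the triode region.
I_D = k_n [V_ov · V_DS − ½ V_DS²] = 2.7 × [1.01 × 0.712 − 0.5 × 0.712²] = 1.26 mA.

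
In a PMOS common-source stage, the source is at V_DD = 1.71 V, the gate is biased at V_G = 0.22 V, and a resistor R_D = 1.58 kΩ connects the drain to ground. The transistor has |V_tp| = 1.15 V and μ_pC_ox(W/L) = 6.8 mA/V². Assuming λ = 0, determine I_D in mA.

V_SG = V_DD − V_G = 1.71 − 0.22 = 1.49 V, so V_ov = 1.49 − 1.15 = 0.34 V.
Assume saturation: I_D = ½ k_p V_ov² = 0.5 × 6.8 × 0.34² = 0.393 mA, giving V_SD = V_DD − I_D R_D = 1.71 − 0.393 × 1.58 = 1.09 V.
V_SD = 1.09 V ≥ V_ov = 0.34 V, confirming saturation.

I_D = 0.393 mA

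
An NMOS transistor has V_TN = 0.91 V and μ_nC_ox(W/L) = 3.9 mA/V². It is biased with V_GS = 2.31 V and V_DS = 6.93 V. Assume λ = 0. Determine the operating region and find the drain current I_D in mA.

Saturation; I_D = 3.82 mA

V_ov = V_GS − V_TN = 2.31 − 0.91 = 1.4 V.
Since V_DS = 6.93 V ≥ V_ov = 1.4 V, the device is in saturation.
I_D = ½ k_n V_ov² = 0.5 × 3.9 × 1.4² = 3.82 mA.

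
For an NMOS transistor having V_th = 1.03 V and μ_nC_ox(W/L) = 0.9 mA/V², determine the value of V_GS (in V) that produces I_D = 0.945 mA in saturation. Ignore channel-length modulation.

V_GS = 2.48 V

In saturation I_D = ½ k_n (V_GS − V_th)², so V_GS − V_th = √(2 I_D / k_n) = √(2 × 0.945 / 0.9) = 1.45 V.
V_GS = 1.03 + 1.45 = 2.48 V.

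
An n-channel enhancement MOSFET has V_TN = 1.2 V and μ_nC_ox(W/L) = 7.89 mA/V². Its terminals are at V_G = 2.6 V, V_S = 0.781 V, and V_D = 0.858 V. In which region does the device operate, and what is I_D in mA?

Triode; I_D = 0.353 mA

V_GS = V_G − V_S = 2.6 − 0.781 = 1.82 V; V_DS = V_D − V_S = 0.858 − 0.781 = 0.077 V.
V_ov = V_GS − V_TN = 1.82 − 1.2 = 0.619 V.
Since V_DS = 0.077 V < V_ov = 0.619 V, the device is in the triode region.
I_D = k_n [V_ov · V_DS − ½ V_DS²] = 7.89 × [0.619 × 0.077 − 0.5 × 0.077²] = 0.353 mA.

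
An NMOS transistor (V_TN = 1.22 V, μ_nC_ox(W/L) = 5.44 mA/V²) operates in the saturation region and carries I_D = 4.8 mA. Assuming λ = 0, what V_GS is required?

In saturation I_D = ½ k_n (V_GS − V_TN)², so V_GS − V_TN = √(2 I_D / k_n) = √(2 × 4.8 / 5.44) = 1.33 V.
V_GS = 1.22 + 1.33 = 2.55 V.

V_GS = 2.55 V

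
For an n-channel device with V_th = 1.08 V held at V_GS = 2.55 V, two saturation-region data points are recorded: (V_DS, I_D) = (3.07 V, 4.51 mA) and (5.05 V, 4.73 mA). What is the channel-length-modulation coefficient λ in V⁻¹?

λ = 0.0267 V⁻¹

With V_GS fixed, I_D ∝ (1 + λ V_DS) in saturation, so I_D2/I_D1 = (1 + λ V_DS2)/(1 + λ V_DS1).
4.73/4.51 = 1.049 = (1 + 5.05 λ)/(1 + 3.07 λ).
Solving: λ (I_D1 V_DS2 − I_D2 V_DS1) = I_D2 − I_D1, so λ = (4.73 − 4.51) / (4.51 × 5.05 − 4.73 × 3.07) = 0.22 / 8.25 = 0.0267 V⁻¹.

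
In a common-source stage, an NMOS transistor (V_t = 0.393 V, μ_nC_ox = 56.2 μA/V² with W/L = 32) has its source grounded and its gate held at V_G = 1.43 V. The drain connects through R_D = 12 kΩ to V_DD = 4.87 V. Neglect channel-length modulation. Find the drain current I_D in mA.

I_D = 0.386 mA

V_GS = V_G = 1.43 V, so V_ov = 1.43 − 0.393 = 1.04 V.
k_n = μ_nC_ox · (W/L) = 1.798 mA/V².
Assume saturation: I_D = ½ k_n V_ov² = 0.5 × 1.798 × 1.04² = 0.967 mA, giving V_DS = V_DD − I_D R_D = 4.87 − 0.967 × 12 = -6.73 V.
But -6.73 V < V_ov = 1.04 V, so the device is actually in triode.
In triode I_D = k_n[V_ov V_DS − ½ V_DS²] and I_D = (V_DD − V_DS)/R_D. Equating: 10.8 V_DS² − 23.38 V_DS + 4.87 = 0, giving V_DS = 0.233 V (the root below V_ov).
I_D = (4.87 − 0.233) / 12 = 0.386 mA.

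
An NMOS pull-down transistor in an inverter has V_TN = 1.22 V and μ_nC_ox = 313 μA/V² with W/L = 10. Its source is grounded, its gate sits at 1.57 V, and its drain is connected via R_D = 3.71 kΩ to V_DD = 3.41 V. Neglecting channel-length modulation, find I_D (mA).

V_GS = V_G = 1.57 V, so V_ov = 1.57 − 1.22 = 0.35 V.
k_n = μ_nC_ox · (W/L) = 3.13 mA/V².
Assume saturation: I_D = ½ k_n V_ov² = 0.5 × 3.13 × 0.35² = 0.192 mA, giving V_DS = V_DD − I_D R_D = 3.41 − 0.192 × 3.71 = 2.7 V.
V_DS = 2.7 V ≥ V_ov = 0.35 V, confirming saturation.

I_D = 0.192 mA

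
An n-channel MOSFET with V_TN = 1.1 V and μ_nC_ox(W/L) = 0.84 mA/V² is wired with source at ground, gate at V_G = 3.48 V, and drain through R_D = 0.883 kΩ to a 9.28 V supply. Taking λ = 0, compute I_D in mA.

I_D = 2.38 mA

V_GS = V_G = 3.48 V, so V_ov = 3.48 − 1.1 = 2.38 V.
Assume saturation: I_D = ½ k_n V_ov² = 0.5 × 0.84 × 2.38² = 2.38 mA, giving V_DS = V_DD − I_D R_D = 9.28 − 2.38 × 0.883 = 7.18 V.
V_DS = 7.18 V ≥ V_ov = 2.38 V, confirming saturation.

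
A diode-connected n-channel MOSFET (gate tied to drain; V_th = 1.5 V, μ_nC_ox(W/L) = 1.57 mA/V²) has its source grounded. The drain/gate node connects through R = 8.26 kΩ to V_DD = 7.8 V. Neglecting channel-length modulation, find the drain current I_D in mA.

With gate tied to drain, V_GS = V_DS ≥ V_GS − V_th, so the device is in saturation.
KCL at the drain: ½ k_n (V_GS − V_th)² = (V_DD − V_GS)/R.
Let x = V_GS − 1.5. Then 6.48 x² + x − 6.3 = 0, giving x = 0.912 V (positive root), so V_GS = 2.41 V.
I_D = (V_DD − V_GS)/R = (7.8 − 2.41) / 8.26 = 0.652 mA.

I_D = 0.652 mA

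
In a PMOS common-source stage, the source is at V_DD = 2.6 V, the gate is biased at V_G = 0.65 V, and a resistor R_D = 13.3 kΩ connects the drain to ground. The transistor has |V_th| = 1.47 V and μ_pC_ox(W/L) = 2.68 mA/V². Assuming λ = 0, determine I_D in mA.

V_SG = V_DD − V_G = 2.6 − 0.65 = 1.95 V, so V_ov = 1.95 − 1.47 = 0.48 V.
Assume saturation: I_D = ½ k_p V_ov² = 0.5 × 2.68 × 0.48² = 0.309 mA, giving V_SD = V_DD − I_D R_D = 2.6 − 0.309 × 13.3 = -1.51 V.
But -1.51 V < V_ov = 0.48 V, so the device is actually in triode.
In triode I_D = k_p[V_ov V_SD − ½ V_SD²] and I_D = (V_DD − V_SD)/R_D. Equating: 17.8 V_SD² − 18.11 V_SD + 2.6 = 0, giving V_SD = 0.173 V (the root below V_ov).
I_D = (2.6 − 0.173) / 13.3 = 0.182 mA.

I_D = 0.182 mA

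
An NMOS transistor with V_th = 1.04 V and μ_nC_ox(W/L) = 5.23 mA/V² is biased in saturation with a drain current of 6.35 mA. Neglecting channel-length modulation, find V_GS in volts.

V_GS = 2.60 V

In saturation I_D = ½ k_n (V_GS − V_th)², so V_GS − V_th = √(2 I_D / k_n) = √(2 × 6.35 / 5.23) = 1.56 V.
V_GS = 1.04 + 1.56 = 2.6 V.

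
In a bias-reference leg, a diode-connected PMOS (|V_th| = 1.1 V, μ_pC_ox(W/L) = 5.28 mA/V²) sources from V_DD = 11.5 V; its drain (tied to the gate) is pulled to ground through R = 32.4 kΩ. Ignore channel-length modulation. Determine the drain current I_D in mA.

With gate tied to drain, V_SG = V_SD ≥ V_SG − |V_th|, so the device is in saturation.
KCL at the drain: ½ k_p (V_SG − |V_th|)² = (V_DD − V_SG)/R.
Let x = V_SG − 1.1. Then 85.5 x² + x − 10.4 = 0, giving x = 0.343 V (positive root), so V_SG = 1.44 V.
I_D = (V_DD − V_SG)/R = (11.5 − 1.44) / 32.4 = 0.31 mA.

I_D = 0.310 mA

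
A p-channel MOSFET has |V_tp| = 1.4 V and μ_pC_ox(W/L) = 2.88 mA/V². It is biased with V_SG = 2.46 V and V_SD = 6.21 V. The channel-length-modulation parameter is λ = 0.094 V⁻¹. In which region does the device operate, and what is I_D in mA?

V_ov = V_SG − |V_tp| = 2.46 − 1.4 = 1.06 V.
Since V_SD = 6.21 V ≥ V_ov = 1.06 V, the device is in saturation.
I_D = ½ k_p V_ov² (1 + λ V_SD) = 0.5 × 2.88 × 1.06² × (1 + 0.094 × 6.21) = 2.56 mA.

Saturation; I_D = 2.56 mA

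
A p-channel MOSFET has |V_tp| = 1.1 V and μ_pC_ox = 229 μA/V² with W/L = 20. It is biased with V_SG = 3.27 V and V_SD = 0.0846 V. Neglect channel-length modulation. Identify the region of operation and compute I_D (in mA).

Triode; I_D = 0.824 mA

k_p = μ_pC_ox · (W/L) = 4.58 mA/V².
V_ov = V_SG − |V_tp| = 3.27 − 1.1 = 2.17 V.
Since V_SD = 0.0846 V < V_ov = 2.17 V, the device is in the triode region.
I_D = k_p [V_ov · V_SD − ½ V_SD²] = 4.58 × [2.17 × 0.0846 − 0.5 × 0.0846²] = 0.824 mA.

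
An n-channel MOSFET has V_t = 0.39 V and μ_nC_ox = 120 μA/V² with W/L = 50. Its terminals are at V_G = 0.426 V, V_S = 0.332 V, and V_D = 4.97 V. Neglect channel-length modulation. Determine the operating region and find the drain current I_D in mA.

Cutoff; I_D = 0 mA

V_GS = V_G − V_S = 0.426 − 0.332 = 0.094 V; V_DS = V_D − V_S = 4.97 − 0.332 = 4.64 V.
V_GS = 0.094 V < V_t = 0.39 V, so the transistor is in cutoff.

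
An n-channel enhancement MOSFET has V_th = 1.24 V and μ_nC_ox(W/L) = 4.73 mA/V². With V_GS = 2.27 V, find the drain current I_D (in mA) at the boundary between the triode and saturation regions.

At the boundary V_DS = V_ov = V_GS − V_th = 2.27 − 1.24 = 1.03 V.
I_D = ½ k_n V_ov² = 0.5 × 4.73 × 1.03² = 2.51 mA.

I_D = 2.51 mA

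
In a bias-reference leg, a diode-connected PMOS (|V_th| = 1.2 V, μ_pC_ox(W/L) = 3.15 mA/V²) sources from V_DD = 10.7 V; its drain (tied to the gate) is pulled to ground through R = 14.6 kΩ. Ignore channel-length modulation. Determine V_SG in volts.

V_SG = 1.82 V

With gate tied to drain, V_SG = V_SD ≥ V_SG − |V_th|, so the device is in saturation.
KCL at the drain: ½ k_p (V_SG − |V_th|)² = (V_DD − V_SG)/R.
Let x = V_SG − 1.2. Then 23 x² + x − 9.5 = 0, giving x = 0.621 V (positive root), so V_SG = 1.82 V.
I_D = (V_DD − V_SG)/R = (10.7 − 1.82) / 14.6 = 0.608 mA.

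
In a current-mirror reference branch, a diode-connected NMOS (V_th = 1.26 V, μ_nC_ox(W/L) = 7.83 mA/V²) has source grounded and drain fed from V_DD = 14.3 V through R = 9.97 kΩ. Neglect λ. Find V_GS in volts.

V_GS = 1.83 V

With gate tied to drain, V_GS = V_DS ≥ V_GS − V_th, so the device is in saturation.
KCL at the drain: ½ k_n (V_GS − V_th)² = (V_DD − V_GS)/R.
Let x = V_GS − 1.26. Then 39 x² + x − 13.04 = 0, giving x = 0.565 V (positive root), so V_GS = 1.83 V.
I_D = (V_DD − V_GS)/R = (14.3 − 1.83) / 9.97 = 1.25 mA.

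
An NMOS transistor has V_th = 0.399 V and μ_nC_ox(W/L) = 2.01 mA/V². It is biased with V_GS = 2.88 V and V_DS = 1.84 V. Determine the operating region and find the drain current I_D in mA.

V_ov = V_GS − V_th = 2.88 − 0.399 = 2.48 V.
Since V_DS = 1.84 V < V_ov = 2.48 V, the device is in the triode region.
I_D = k_n [V_ov · V_DS − ½ V_DS²] = 2.01 × [2.48 × 1.84 − 0.5 × 1.84²] = 5.77 mA.

Triode; I_D = 5.77 mA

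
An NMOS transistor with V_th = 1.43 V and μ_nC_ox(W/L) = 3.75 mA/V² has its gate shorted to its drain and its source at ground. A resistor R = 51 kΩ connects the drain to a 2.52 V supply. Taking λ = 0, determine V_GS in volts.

With gate tied to drain, V_GS = V_DS ≥ V_GS − V_th, so the device is in saturation.
KCL at the drain: ½ k_n (V_GS − V_th)² = (V_DD − V_GS)/R.
Let x = V_GS − 1.43. Then 95.6 x² + x − 1.09 = 0, giving x = 0.102 V (positive root), so V_GS = 1.53 V.
I_D = (V_DD − V_GS)/R = (2.52 − 1.53) / 51 = 0.0194 mA.

V_GS = 1.53 V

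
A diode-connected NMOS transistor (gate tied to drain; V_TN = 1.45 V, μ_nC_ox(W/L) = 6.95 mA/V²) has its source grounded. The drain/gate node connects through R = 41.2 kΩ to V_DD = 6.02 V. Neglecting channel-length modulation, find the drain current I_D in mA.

I_D = 0.107 mA

With gate tied to drain, V_GS = V_DS ≥ V_GS − V_TN, so the device is in saturation.
KCL at the drain: ½ k_n (V_GS − V_TN)² = (V_DD − V_GS)/R.
Let x = V_GS − 1.45. Then 143 x² + x − 4.57 = 0, giving x = 0.175 V (positive root), so V_GS = 1.63 V.
I_D = (V_DD − V_GS)/R = (6.02 − 1.63) / 41.2 = 0.107 mA.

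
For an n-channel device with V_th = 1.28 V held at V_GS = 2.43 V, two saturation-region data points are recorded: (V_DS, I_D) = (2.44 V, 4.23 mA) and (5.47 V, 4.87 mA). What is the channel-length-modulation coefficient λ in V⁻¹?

λ = 0.0569 V⁻¹

With V_GS fixed, I_D ∝ (1 + λ V_DS) in saturation, so I_D2/I_D1 = (1 + λ V_DS2)/(1 + λ V_DS1).
4.87/4.23 = 1.151 = (1 + 5.47 λ)/(1 + 2.44 λ).
Solving: λ (I_D1 V_DS2 − I_D2 V_DS1) = I_D2 − I_D1, so λ = (4.87 − 4.23) / (4.23 × 5.47 − 4.87 × 2.44) = 0.64 / 11.3 = 0.0569 V⁻¹.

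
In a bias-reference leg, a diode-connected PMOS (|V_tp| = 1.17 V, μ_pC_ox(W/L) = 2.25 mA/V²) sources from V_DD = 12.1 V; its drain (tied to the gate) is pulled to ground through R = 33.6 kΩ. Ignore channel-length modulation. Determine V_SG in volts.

With gate tied to drain, V_SG = V_SD ≥ V_SG − |V_tp|, so the device is in saturation.
KCL at the drain: ½ k_p (V_SG − |V_tp|)² = (V_DD − V_SG)/R.
Let x = V_SG − 1.17. Then 37.8 x² + x − 10.93 = 0, giving x = 0.525 V (positive root), so V_SG = 1.69 V.
I_D = (V_DD − V_SG)/R = (12.1 − 1.69) / 33.6 = 0.31 mA.

V_SG = 1.69 V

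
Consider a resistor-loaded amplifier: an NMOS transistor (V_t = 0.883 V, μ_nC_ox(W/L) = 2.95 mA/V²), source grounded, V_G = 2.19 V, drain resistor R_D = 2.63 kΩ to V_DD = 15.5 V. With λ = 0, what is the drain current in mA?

V_GS = V_G = 2.19 V, so V_ov = 2.19 − 0.883 = 1.31 V.
Assume saturation: I_D = ½ k_n V_ov² = 0.5 × 2.95 × 1.31² = 2.52 mA, giving V_DS = V_DD − I_D R_D = 15.5 − 2.52 × 2.63 = 8.87 V.
V_DS = 8.87 V ≥ V_ov = 1.31 V, confirming saturation.

I_D = 2.52 mA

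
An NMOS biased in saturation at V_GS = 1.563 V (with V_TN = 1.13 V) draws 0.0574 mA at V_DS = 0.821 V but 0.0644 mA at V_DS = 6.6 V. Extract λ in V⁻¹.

λ = 0.0215 V⁻¹

With V_GS fixed, I_D ∝ (1 + λ V_DS) in saturation, so I_D2/I_D1 = (1 + λ V_DS2)/(1 + λ V_DS1).
0.0644/0.0574 = 1.122 = (1 + 6.6 λ)/(1 + 0.821 λ).
Solving: λ (I_D1 V_DS2 − I_D2 V_DS1) = I_D2 − I_D1, so λ = (0.0644 − 0.0574) / (0.0574 × 6.6 − 0.0644 × 0.821) = 0.007 / 0.326 = 0.0215 V⁻¹.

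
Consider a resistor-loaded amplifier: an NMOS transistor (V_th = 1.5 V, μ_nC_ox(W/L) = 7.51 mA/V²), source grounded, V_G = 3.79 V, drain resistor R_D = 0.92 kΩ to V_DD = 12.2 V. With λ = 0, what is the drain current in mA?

V_GS = V_G = 3.79 V, so V_ov = 3.79 − 1.5 = 2.29 V.
Assume saturation: I_D = ½ k_n V_ov² = 0.5 × 7.51 × 2.29² = 19.7 mA, giving V_DS = V_DD − I_D R_D = 12.2 − 19.7 × 0.92 = -5.92 V.
But -5.92 V < V_ov = 2.29 V, so the device is actually in triode.
In triode I_D = k_n[V_ov V_DS − ½ V_DS²] and I_D = (V_DD − V_DS)/R_D. Equating: 3.45 V_DS² − 16.82 V_DS + 12.2 = 0, giving V_DS = 0.887 V (the root below V_ov).
I_D = (12.2 − 0.887) / 0.92 = 12.3 mA.

I_D = 12.3 mA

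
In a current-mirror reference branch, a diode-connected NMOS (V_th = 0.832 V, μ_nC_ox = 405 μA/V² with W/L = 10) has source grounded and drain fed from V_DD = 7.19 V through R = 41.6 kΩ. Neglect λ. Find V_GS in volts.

V_GS = 1.10 V

With gate tied to drain, V_GS = V_DS ≥ V_GS − V_th, so the device is in saturation.
k_n = μ_nC_ox · (W/L) = 4.05 mA/V².
KCL at the drain: ½ k_n (V_GS − V_th)² = (V_DD − V_GS)/R.
Let x = V_GS − 0.832. Then 84.2 x² + x − 6.358 = 0, giving x = 0.269 V (positive root), so V_GS = 1.1 V.
I_D = (V_DD − V_GS)/R = (7.19 − 1.1) / 41.6 = 0.146 mA.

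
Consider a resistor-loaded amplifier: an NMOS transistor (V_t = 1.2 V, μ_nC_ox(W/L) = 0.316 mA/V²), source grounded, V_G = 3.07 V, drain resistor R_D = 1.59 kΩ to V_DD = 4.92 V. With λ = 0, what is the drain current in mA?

I_D = 0.553 mA

V_GS = V_G = 3.07 V, so V_ov = 3.07 − 1.2 = 1.87 V.
Assume saturation: I_D = ½ k_n V_ov² = 0.5 × 0.316 × 1.87² = 0.553 mA, giving V_DS = V_DD − I_D R_D = 4.92 − 0.553 × 1.59 = 4.04 V.
V_DS = 4.04 V ≥ V_ov = 1.87 V, confirming saturation.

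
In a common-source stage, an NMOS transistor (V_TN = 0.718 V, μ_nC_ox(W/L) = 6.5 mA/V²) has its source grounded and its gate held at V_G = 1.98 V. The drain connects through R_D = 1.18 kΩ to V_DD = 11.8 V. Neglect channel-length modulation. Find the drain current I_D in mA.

V_GS = V_G = 1.98 V, so V_ov = 1.98 − 0.718 = 1.26 V.
Assume saturation: I_D = ½ k_n V_ov² = 0.5 × 6.5 × 1.26² = 5.18 mA, giving V_DS = V_DD − I_D R_D = 11.8 − 5.18 × 1.18 = 5.69 V.
V_DS = 5.69 V ≥ V_ov = 1.26 V, confirming saturation.

I_D = 5.18 mA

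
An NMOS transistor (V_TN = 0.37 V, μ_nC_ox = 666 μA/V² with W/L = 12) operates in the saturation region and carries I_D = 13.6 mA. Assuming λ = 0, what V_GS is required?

V_GS = 2.21 V

k_n = μ_nC_ox · (W/L) = 7.992 mA/V².
In saturation I_D = ½ k_n (V_GS − V_TN)², so V_GS − V_TN = √(2 I_D / k_n) = √(2 × 13.6 / 7.992) = 1.84 V.
V_GS = 0.37 + 1.84 = 2.21 V.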